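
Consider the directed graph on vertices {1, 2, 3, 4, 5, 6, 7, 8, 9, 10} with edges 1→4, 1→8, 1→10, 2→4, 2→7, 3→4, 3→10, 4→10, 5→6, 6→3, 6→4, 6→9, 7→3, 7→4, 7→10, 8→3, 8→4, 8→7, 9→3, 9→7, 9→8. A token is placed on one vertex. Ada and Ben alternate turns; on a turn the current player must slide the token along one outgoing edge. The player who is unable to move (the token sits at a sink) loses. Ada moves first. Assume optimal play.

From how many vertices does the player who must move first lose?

4

Classify positions by backward induction: terminal positions (no move available) are L. From any other position, the mover wins iff some move reaches an L.
Every edge goes from a vertex to one that appears earlier in the order 10, 4, 3, 7, 8, 1, 9, 6, 2, 5, so processing vertices in that order labels each vertex after all of its successors.
10: no outgoing edge → L
4: W (go to 10, an L position)
3: W (go to 10, an L position)
7: W (go to 10, an L position)
8: L (options 7(W), 3(W), 4(W) are all W)
1: W (go to 8, an L position)
9: W (go to 8, an L position)
6: L (options 9(W), 3(W), 4(W) are all W)
2: L (options 7(W), 4(W) are all W)
5: W (go to 6, an L position)
The L vertices are 2, 6, 8, 10; that is 4 in all.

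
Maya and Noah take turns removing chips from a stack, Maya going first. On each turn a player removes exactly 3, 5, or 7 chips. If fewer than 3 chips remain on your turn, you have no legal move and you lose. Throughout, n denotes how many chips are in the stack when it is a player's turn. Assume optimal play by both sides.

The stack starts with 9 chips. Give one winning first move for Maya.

Build the W/L table. Terminal = L. A non-terminal position is W if it has a move to some L; otherwise it is L.
n=0: no move → L
n=1: no move → L
n=2: no move → L
n=3: can move to 0, which is L ⇒ W
n=4: can move to 1, which is L ⇒ W
n=5: can move to 2, which is L ⇒ W
n=6: can move to 1, which is L ⇒ W
n=7: can move to 2, which is L ⇒ W
n=8: can move to 1, which is L ⇒ W
n=9: can move to 2, which is L ⇒ W
From 9, the L positions reachable in one move are: 2.

Remove 7, leaving 2.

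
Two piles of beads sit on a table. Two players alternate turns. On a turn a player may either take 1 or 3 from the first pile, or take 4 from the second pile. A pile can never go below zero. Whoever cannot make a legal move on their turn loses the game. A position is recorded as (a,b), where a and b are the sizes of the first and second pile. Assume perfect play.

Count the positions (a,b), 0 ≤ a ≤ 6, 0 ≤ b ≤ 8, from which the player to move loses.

Work bottom-up. With no move the player to move loses. Otherwise the position is W if at least one move leads to an L position for the opponent, and L if every move leads to a W.
Every move lowers a or b (never raises either), so fill the grid row by row in increasing a, and left to right within a row: each cell's successors are then already labelled.
      b=0  b=1  b=2  b=3  b=4  b=5  b=6  b=7  b=8
a=0:    L    L    L    L    W    W    W    W    L
a=1:    W    W    W    W    L    L    L    L    W
a=2:    L    L    L    L    W    W    W    W    L
a=3:    W    W    W    W    L    L    L    L    W
a=4:    L    L    L    L    W    W    W    W    L
a=5:    W    W    W    W    L    L    L    L    W
a=6:    L    L    L    L    W    W    W    W    L
Cells with no legal move (terminal, hence L): (0,0), (0,1), (0,2), (0,3).
The remaining L cells, each justified by listing all of its moves:
(0,8): only reaches (0,4)(W), which is W → L
(1,4): only reaches (0,4)(W), (1,0)(W), all W → L
(1,5): only reaches (0,5)(W), (1,1)(W), all W → L
(1,6): only reaches (0,6)(W), (1,2)(W), all W → L
(1,7): only reaches (0,7)(W), (1,3)(W), all W → L
(2,0): only reaches (1,0)(W), which is W → L
(2,1): only reaches (1,1)(W), which is W → L
(2,2): only reaches (1,2)(W), which is W → L
(2,3): only reaches (1,3)(W), which is W → L
(2,8): only reaches (1,8)(W), (2,4)(W), all W → L
(3,4): only reaches (2,4)(W), (0,4)(W), (3,0)(W), all W → L
(3,5): only reaches (2,5)(W), (0,5)(W), (3,1)(W), all W → L
(3,6): only reaches (2,6)(W), (0,6)(W), (3,2)(W), all W → L
(3,7): only reaches (2,7)(W), (0,7)(W), (3,3)(W), all W → L
(4,0): only reaches (3,0)(W), (1,0)(W), all W → L
(4,1): only reaches (3,1)(W), (1,1)(W), all W → L
(4,2): only reaches (3,2)(W), (1,2)(W), all W → L
(4,3): only reaches (3,3)(W), (1,3)(W), all W → L
(4,8): only reaches (3,8)(W), (1,8)(W), (4,4)(W), all W → L
(5,4): only reaches (4,4)(W), (2,4)(W), (5,0)(W), all W → L
(5,5): only reaches (4,5)(W), (2,5)(W), (5,1)(W), all W → L
(5,6): only reaches (4,6)(W), (2,6)(W), (5,2)(W), all W → L
(5,7): only reaches (4,7)(W), (2,7)(W), (5,3)(W), all W → L
(6,0): only reaches (5,0)(W), (3,0)(W), all W → L
(6,1): only reaches (5,1)(W), (3,1)(W), all W → L
(6,2): only reaches (5,2)(W), (3,2)(W), all W → L
(6,3): only reaches (5,3)(W), (3,3)(W), all W → L
(6,8): only reaches (5,8)(W), (3,8)(W), (6,4)(W), all W → L
Every other cell has at least one move into one of the L cells above, so it is W.
L cells per row: a=0: 5, a=1: 4, a=2: 5, a=3: 4, a=4: 5, a=5: 4, a=6: 5; total 32.

32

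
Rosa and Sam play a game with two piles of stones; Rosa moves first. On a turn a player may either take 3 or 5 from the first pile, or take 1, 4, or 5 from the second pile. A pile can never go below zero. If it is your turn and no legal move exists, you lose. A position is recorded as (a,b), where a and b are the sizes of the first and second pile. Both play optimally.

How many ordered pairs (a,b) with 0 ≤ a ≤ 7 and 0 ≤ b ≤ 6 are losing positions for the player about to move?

Work bottom-up. With no move the player to move loses. Otherwise the position is W if at least one move leads to an L position for the opponent, and L if every move leads to a W.
Every move lowers a or b (never raises either), so fill the grid row by row in increasing a, and left to right within a row: each cell's successors are then already labelled.
      b=0  b=1  b=2  b=3  b=4  b=5  b=6
a=0:    L    W    L    W    W    W    W
a=1:    L    W    L    W    W    W    W
a=2:    L    W    L    W    W    W    W
a=3:    W    L    W    L    W    W    W
a=4:    W    L    W    L    W    W    W
a=5:    W    L    W    L    W    W    W
a=6:    W    W    W    W    L    W    L
a=7:    W    W    W    W    L    W    L
Cells with no legal move (terminal, hence L): (0,0), (1,0), (2,0).
The remaining L cells, each justified by listing all of its moves:
(0,2): L (sole option (0,1)(W) is W)
(1,2): L (sole option (1,1)(W) is W)
(2,2): L (sole option (2,1)(W) is W)
(3,1): L (options (0,1)(W), (3,0)(W) are all W)
(3,3): L (options (0,3)(W), (3,2)(W) are all W)
(4,1): L (options (1,1)(W), (4,0)(W) are all W)
(4,3): L (options (1,3)(W), (4,2)(W) are all W)
(5,1): L (options (2,1)(W), (0,1)(W), (5,0)(W) are all W)
(5,3): L (options (2,3)(W), (0,3)(W), (5,2)(W) are all W)
(6,4): L (options (3,4)(W), (1,4)(W), (6,3)(W), (6,0)(W) are all W)
(6,6): L (options (3,6)(W), (1,6)(W), (6,5)(W), (6,2)(W), (6,1)(W) are all W)
(7,4): L (options (4,4)(W), (2,4)(W), (7,3)(W), (7,0)(W) are all W)
(7,6): L (options (4,6)(W), (2,6)(W), (7,5)(W), (7,2)(W), (7,1)(W) are all W)
Every other cell has at least one move into one of the L cells above, so it is W.
L cells per row: a=0: 2, a=1: 2, a=2: 2, a=3: 2, a=4: 2, a=5: 2, a=6: 2, a=7: 2; total 16.

16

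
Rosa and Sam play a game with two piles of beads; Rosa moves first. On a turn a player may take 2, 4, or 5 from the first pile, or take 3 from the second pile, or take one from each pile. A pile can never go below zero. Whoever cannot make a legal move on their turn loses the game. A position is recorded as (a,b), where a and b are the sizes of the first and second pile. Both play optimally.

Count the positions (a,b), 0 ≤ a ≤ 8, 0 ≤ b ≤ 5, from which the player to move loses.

18

Label each position W (a win for the player to move) or L (a loss). A position with no legal move is L; any other position is W exactly when some move reaches an L, and L when every move reaches a W.
Every move lowers a or b (never raises either), so fill the grid row by row in increasing a, and left to right within a row: each cell's successors are then already labelled.
      b=0  b=1  b=2  b=3  b=4  b=5
a=0:    L    L    L    W    W    W
a=1:    L    W    W    W    L    L
a=2:    W    W    W    L    L    W
a=3:    W    L    L    L    W    W
a=4:    W    W    W    W    W    L
a=5:    W    W    W    W    W    W
a=6:    W    L    L    W    W    W
a=7:    L    W    W    W    W    L
a=8:    L    W    W    W    L    W
Cells with no legal move (terminal, hence L): (0,0), (0,1), (0,2), (1,0).
The remaining L cells, each justified by listing all of its moves:
(1,4): only reaches (1,1)(W), (0,3)(W), all W → L
(1,5): only reaches (1,2)(W), (0,4)(W), all W → L
(2,3): only reaches (0,3)(W), (2,0)(W), (1,2)(W), all W → L
(2,4): only reaches (0,4)(W), (2,1)(W), (1,3)(W), all W → L
(3,1): only reaches (1,1)(W), (2,0)(W), all W → L
(3,2): only reaches (1,2)(W), (2,1)(W), all W → L
(3,3): only reaches (1,3)(W), (3,0)(W), (2,2)(W), all W → L
(4,5): only reaches (2,5)(W), (0,5)(W), (4,2)(W), (3,4)(W), all W → L
(6,1): only reaches (4,1)(W), (2,1)(W), (1,1)(W), (5,0)(W), all W → L
(6,2): only reaches (4,2)(W), (2,2)(W), (1,2)(W), (5,1)(W), all W → L
(7,0): only reaches (5,0)(W), (3,0)(W), (2,0)(W), all W → L
(7,5): only reaches (5,5)(W), (3,5)(W), (2,5)(W), (7,2)(W), (6,4)(W), all W → L
(8,0): only reaches (6,0)(W), (4,0)(W), (3,0)(W), all W → L
(8,4): only reaches (6,4)(W), (4,4)(W), (3,4)(W), (8,1)(W), (7,3)(W), all W → L
Every other cell has at least one move into one of the L cells above, so it is W.
L cells per row: a=0: 3, a=1: 3, a=2: 2, a=3: 3, a=4: 1, a=5: 0, a=6: 2, a=7: 2, a=8: 2; total 18.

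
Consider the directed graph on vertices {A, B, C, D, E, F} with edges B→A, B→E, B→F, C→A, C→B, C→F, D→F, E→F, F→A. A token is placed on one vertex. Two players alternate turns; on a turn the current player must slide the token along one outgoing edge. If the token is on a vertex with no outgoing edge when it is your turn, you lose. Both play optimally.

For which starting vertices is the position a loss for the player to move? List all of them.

A, D, E

Compute win/loss labels from the base case upward. A position with no move is L. Any other position is W if it can reach an L in one move, else L.
Every edge goes from a vertex to one that appears earlier in the order A, F, E, B, C, D, so processing vertices in that order labels each vertex after all of its successors.
A: no outgoing edge → L
F: reaches L-position A → W
E: only reaches F(W), which is W → L
B: reaches L-position E → W
C: reaches L-position A → W
D: only reaches F(W), which is W → L
Reading off the rows marked L gives the requested list; there are 3 such vertices.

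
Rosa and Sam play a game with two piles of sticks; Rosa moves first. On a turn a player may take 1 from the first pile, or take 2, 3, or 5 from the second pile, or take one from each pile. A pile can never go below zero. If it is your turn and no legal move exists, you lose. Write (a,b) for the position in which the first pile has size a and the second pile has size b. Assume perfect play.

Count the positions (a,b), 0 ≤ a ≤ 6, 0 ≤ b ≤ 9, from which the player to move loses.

22

Build the W/L table. Terminal = L. A non-terminal position is W if it has a move to some L; otherwise it is L.
Every move lowers a or b (never raises either), so fill the grid row by row in increasing a, and left to right within a row: each cell's successors are then already labelled.
      b=0  b=1  b=2  b=3  b=4  b=5  b=6  b=7  b=8  b=9
a=0:    L    L    W    W    W    W    W    L    L    W
a=1:    W    W    W    L    L    W    W    W    W    W
a=2:    L    L    W    W    W    W    W    L    L    W
a=3:    W    W    W    L    L    W    W    W    W    W
a=4:    L    L    W    W    W    W    W    L    L    W
a=5:    W    W    W    L    L    W    W    W    W    W
a=6:    L    L    W    W    W    W    W    L    L    W
Cells with no legal move (terminal, hence L): (0,0), (0,1).
The remaining L cells, each justified by listing all of its moves:
(0,7): L (options (0,5)(W), (0,4)(W), (0,2)(W) are all W)
(0,8): L (options (0,6)(W), (0,5)(W), (0,3)(W) are all W)
(1,3): L (options (0,3)(W), (1,1)(W), (1,0)(W), (0,2)(W) are all W)
(1,4): L (options (0,4)(W), (1,2)(W), (1,1)(W), (0,3)(W) are all W)
(2,0): L (sole option (1,0)(W) is W)
(2,1): L (options (1,1)(W), (1,0)(W) are all W)
(2,7): L (options (1,7)(W), (2,5)(W), (2,4)(W), (2,2)(W), (1,6)(W) are all W)
(2,8): L (options (1,8)(W), (2,6)(W), (2,5)(W), (2,3)(W), (1,7)(W) are all W)
(3,3): L (options (2,3)(W), (3,1)(W), (3,0)(W), (2,2)(W) are all W)
(3,4): L (options (2,4)(W), (3,2)(W), (3,1)(W), (2,3)(W) are all W)
(4,0): L (sole option (3,0)(W) is W)
(4,1): L (options (3,1)(W), (3,0)(W) are all W)
(4,7): L (options (3,7)(W), (4,5)(W), (4,4)(W), (4,2)(W), (3,6)(W) are all W)
(4,8): L (options (3,8)(W), (4,6)(W), (4,5)(W), (4,3)(W), (3,7)(W) are all W)
(5,3): L (options (4,3)(W), (5,1)(W), (5,0)(W), (4,2)(W) are all W)
(5,4): L (options (4,4)(W), (5,2)(W), (5,1)(W), (4,3)(W) are all W)
(6,0): L (sole option (5,0)(W) is W)
(6,1): L (options (5,1)(W), (5,0)(W) are all W)
(6,7): L (options (5,7)(W), (6,5)(W), (6,4)(W), (6,2)(W), (5,6)(W) are all W)
(6,8): L (options (5,8)(W), (6,6)(W), (6,5)(W), (6,3)(W), (5,7)(W) are all W)
Every other cell has at least one move into one of the L cells above, so it is W.
L cells per row: a=0: 4, a=1: 2, a=2: 4, a=3: 2, a=4: 4, a=5: 2, a=6: 4; total 22.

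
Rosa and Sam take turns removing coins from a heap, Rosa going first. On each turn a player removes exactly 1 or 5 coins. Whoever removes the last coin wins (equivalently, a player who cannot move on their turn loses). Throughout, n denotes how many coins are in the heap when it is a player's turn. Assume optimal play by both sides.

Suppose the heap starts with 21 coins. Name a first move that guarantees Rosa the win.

Remove 1, leaving 20.

Classify positions by backward induction: terminal positions (no move available) are L. From any other position, the mover wins iff some move reaches an L.
n=0: no move → L
n=1: can move to 0, which is L ⇒ W
n=2: the only move is to 1(W), a W ⇒ L
n=3: can move to 2, which is L ⇒ W
n=4: the only move is to 3(W), a W ⇒ L
n=5: can move to 4, which is L ⇒ W
n=6: moves to 5(W), 1(W); every one is W ⇒ L
n=7: can move to 6, which is L ⇒ W
n=8: moves to 7(W), 3(W); every one is W ⇒ L
n=9: can move to 8, which is L ⇒ W
n=10: moves to 9(W), 5(W); every one is W ⇒ L
n=11: can move to 10, which is L ⇒ W
n=12: moves to 11(W), 7(W); every one is W ⇒ L
n=13: can move to 12, which is L ⇒ W
n=14: moves to 13(W), 9(W); every one is W ⇒ L
n=15: can move to 14, which is L ⇒ W
n=16: moves to 15(W), 11(W); every one is W ⇒ L
n=17: can move to 16, which is L ⇒ W
n=18: moves to 17(W), 13(W); every one is W ⇒ L
n=19: can move to 18, which is L ⇒ W
n=20: moves to 19(W), 15(W); every one is W ⇒ L
n=21: can move to 20, which is L ⇒ W
From 21, the L positions reachable in one move are: 20, 16. Any move reaching one of these is winning.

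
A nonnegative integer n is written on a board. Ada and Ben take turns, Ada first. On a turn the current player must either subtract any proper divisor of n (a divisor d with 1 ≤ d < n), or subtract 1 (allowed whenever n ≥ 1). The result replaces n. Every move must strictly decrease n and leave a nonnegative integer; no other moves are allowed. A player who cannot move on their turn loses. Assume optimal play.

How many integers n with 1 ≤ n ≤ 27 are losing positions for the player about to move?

13

Compute win/loss labels from the base case upward. A position with no move is L. Any other position is W if it can reach an L in one move, else L.
n=0: no move → L
n=1: →0(L), so W
n=2: →1(W) only, which is W, so L
n=3: →2(L), so W
n=4: →2(L), so W
n=5: →4(W) only, which is W, so L
n=6: →5(L), so W
n=7: →6(W) only, which is W, so L
n=8: →7(L), so W
n=9: →6(W), 8(W) — all W, so L
n=10: →5(L), so W
n=11: →10(W) only, which is W, so L
n=12: →9(L), so W
n=13: →12(W) only, which is W, so L
n=14: →7(L), so W
n=15: →10(W), 12(W), 14(W) — all W, so L
n=16: →15(L), so W
n=17: →16(W) only, which is W, so L
n=18: →9(L), so W
n=19: →18(W) only, which is W, so L
n=20: →15(L), so W
n=21: →14(W), 18(W), 20(W) — all W, so L
n=22: →11(L), so W
n=23: →22(W) only, which is W, so L
n=24: →21(L), so W
n=25: →20(W), 24(W) — all W, so L
n=26: →13(L), so W
n=27: →18(W), 24(W), 26(W) — all W, so L
L entries with 1 ≤ n ≤ 27 (n=0 is outside the asked range and is not counted): n = 2, 5, 7, 9, 11, 13, 15, 17, 19, 21, 23, 25, 27; that makes 13.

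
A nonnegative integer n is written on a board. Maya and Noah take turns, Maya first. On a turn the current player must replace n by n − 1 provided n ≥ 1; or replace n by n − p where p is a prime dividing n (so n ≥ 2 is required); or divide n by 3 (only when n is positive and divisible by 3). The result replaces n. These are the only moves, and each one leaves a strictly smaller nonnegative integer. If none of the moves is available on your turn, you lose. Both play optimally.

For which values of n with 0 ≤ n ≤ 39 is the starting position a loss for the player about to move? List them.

Compute win/loss labels from the base case upward. A position with no move is L. Any other position is W if it can reach an L in one move, else L.
n=0: no move → L
n=1: W (go to 0, an L position)
n=2: W (go to 0, an L position)
n=3: W (go to 0, an L position)
n=4: L (options 2(W), 3(W) are all W)
n=5: W (go to 0, an L position)
n=6: W (go to 4, an L position)
n=7: W (go to 0, an L position)
n=8: L (options 6(W), 7(W) are all W)
n=9: W (go to 8, an L position)
n=10: W (go to 8, an L position)
n=11: W (go to 0, an L position)
n=12: W (go to 4, an L position)
n=13: W (go to 0, an L position)
n=14: L (options 7(W), 12(W), 13(W) are all W)
n=15: W (go to 14, an L position)
n=16: W (go to 14, an L position)
n=17: W (go to 0, an L position)
n=18: L (options 6(W), 15(W), 16(W), 17(W) are all W)
n=19: W (go to 0, an L position)
n=20: W (go to 18, an L position)
n=21: W (go to 14, an L position)
n=22: L (options 11(W), 20(W), 21(W) are all W)
n=23: W (go to 0, an L position)
n=24: W (go to 8, an L position)
n=25: L (options 20(W), 24(W) are all W)
n=26: W (go to 25, an L position)
n=27: L (options 9(W), 24(W), 26(W) are all W)
n=28: W (go to 27, an L position)
n=29: W (go to 0, an L position)
n=30: W (go to 25, an L position)
n=31: W (go to 0, an L position)
n=32: L (options 30(W), 31(W) are all W)
n=33: W (go to 22, an L position)
n=34: W (go to 32, an L position)
n=35: L (options 28(W), 30(W), 34(W) are all W)
n=36: W (go to 35, an L position)
n=37: W (go to 0, an L position)
n=38: L (options 19(W), 36(W), 37(W) are all W)
n=39: W (go to 38, an L position)
Reading off the rows marked L gives the requested list; there are 11 such values of n.

0, 4, 8, 14, 18, 22, 25, 27, 32, 35, 38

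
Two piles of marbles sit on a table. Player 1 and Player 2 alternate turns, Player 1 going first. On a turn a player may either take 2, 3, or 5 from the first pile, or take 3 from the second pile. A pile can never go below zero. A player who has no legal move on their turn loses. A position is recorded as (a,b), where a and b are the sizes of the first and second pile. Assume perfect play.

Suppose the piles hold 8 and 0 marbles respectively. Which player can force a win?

Player 2 wins.

Classify positions by backward induction: terminal positions (no move available) are L. From any other position, the mover wins iff some move reaches an L.
No move ever increases a pile, so every position that can arise here has a ≤ 8 and b ≤ 0; it is enough to label the cells with 0 ≤ a ≤ 8 and 0 ≤ b ≤ 0.
Every move lowers a or b (never raises either), so fill the grid row by row in increasing a, and left to right within a row: each cell's successors are then already labelled.
      b=0
a=0:    L
a=1:    L
a=2:    W
a=3:    W
a=4:    W
a=5:    W
a=6:    W
a=7:    L
a=8:    L
Cells with no legal move (terminal, hence L): (0,0), (1,0).
The remaining L cells, each justified by listing all of its moves:
(7,0): moves to (5,0)(W), (4,0)(W), (2,0)(W); every one is W ⇒ L
(8,0): moves to (6,0)(W), (5,0)(W), (3,0)(W); every one is W ⇒ L
Every other cell has at least one move into one of the L cells above, so it is W.
The starting position (8,0) is L: whatever Player 1 does, the opponent receives a W position.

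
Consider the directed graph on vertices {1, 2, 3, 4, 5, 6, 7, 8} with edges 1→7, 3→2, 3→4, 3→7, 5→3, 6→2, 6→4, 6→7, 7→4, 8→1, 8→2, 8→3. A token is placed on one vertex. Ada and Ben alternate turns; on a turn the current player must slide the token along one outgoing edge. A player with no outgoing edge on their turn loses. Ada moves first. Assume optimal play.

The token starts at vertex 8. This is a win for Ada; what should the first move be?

Work bottom-up. With no move the player to move loses. Otherwise the position is W if at least one move leads to an L position for the opponent, and L if every move leads to a W.
Every edge goes from a vertex to one that appears earlier in the order 4, 2, 7, 3, 6, 1, 5, 8, so processing vertices in that order labels each vertex after all of its successors.
4: no outgoing edge → L
2: no outgoing edge → L
7: can move to 4, which is L ⇒ W
3: can move to 2, which is L ⇒ W
6: can move to 2, which is L ⇒ W
1: the only move is to 7(W), a W ⇒ L
5: the only move is to 3(W), a W ⇒ L
8: can move to 1, which is L ⇒ W
From 8, the L positions reachable in one move are: 1, 2. Any move reaching one of these is winning.

Move to 1.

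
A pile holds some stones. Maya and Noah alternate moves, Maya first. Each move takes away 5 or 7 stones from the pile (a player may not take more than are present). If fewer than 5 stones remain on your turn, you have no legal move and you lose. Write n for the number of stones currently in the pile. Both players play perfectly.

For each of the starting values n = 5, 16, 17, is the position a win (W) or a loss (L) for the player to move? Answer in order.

Use the standard recursion: the mover loses at a terminal position; elsewhere, the mover wins exactly when some move hands the opponent an L position.
n=0: no move → L
n=1: no move → L
n=2: no move → L
n=3: no move → L
n=4: no move → L
n=5: can move to 0, which is L ⇒ W
n=6: can move to 1, which is L ⇒ W
n=7: can move to 2, which is L ⇒ W
n=8: can move to 3, which is L ⇒ W
n=9: can move to 4, which is L ⇒ W
n=10: can move to 3, which is L ⇒ W
n=11: can move to 4, which is L ⇒ W
n=12: moves to 7(W), 5(W); every one is W ⇒ L
n=13: moves to 8(W), 6(W); every one is W ⇒ L
n=14: moves to 9(W), 7(W); every one is W ⇒ L
n=15: moves to 10(W), 8(W); every one is W ⇒ L
n=16: moves to 11(W), 9(W); every one is W ⇒ L
n=17: can move to 12, which is L ⇒ W

5: W, 16: L, 17: W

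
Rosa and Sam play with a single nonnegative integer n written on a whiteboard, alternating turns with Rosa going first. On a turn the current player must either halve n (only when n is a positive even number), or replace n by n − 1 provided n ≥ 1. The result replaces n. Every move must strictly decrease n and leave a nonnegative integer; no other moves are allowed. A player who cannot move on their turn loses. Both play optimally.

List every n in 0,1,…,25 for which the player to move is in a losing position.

0, 2, 5, 7, 9, 11, 13, 15, 17, 19, 21, 23, 25

Work bottom-up. With no move the player to move loses. Otherwise the position is W if at least one move leads to an L position for the opponent, and L if every move leads to a W.
n=0: no move → L
n=1: can move to 0, which is L ⇒ W
n=2: the only move is to 1(W), a W ⇒ L
n=3: can move to 2, which is L ⇒ W
n=4: can move to 2, which is L ⇒ W
n=5: the only move is to 4(W), a W ⇒ L
n=6: can move to 5, which is L ⇒ W
n=7: the only move is to 6(W), a W ⇒ L
n=8: can move to 7, which is L ⇒ W
n=9: the only move is to 8(W), a W ⇒ L
n=10: can move to 5, which is L ⇒ W
n=11: the only move is to 10(W), a W ⇒ L
n=12: can move to 11, which is L ⇒ W
n=13: the only move is to 12(W), a W ⇒ L
n=14: can move to 7, which is L ⇒ W
n=15: the only move is to 14(W), a W ⇒ L
n=16: can move to 15, which is L ⇒ W
n=17: the only move is to 16(W), a W ⇒ L
n=18: can move to 9, which is L ⇒ W
n=19: the only move is to 18(W), a W ⇒ L
n=20: can move to 19, which is L ⇒ W
n=21: the only move is to 20(W), a W ⇒ L
n=22: can move to 11, which is L ⇒ W
n=23: the only move is to 22(W), a W ⇒ L
n=24: can move to 23, which is L ⇒ W
n=25: the only move is to 24(W), a W ⇒ L
Reading off the rows marked L gives the requested list; there are 13 such values of n.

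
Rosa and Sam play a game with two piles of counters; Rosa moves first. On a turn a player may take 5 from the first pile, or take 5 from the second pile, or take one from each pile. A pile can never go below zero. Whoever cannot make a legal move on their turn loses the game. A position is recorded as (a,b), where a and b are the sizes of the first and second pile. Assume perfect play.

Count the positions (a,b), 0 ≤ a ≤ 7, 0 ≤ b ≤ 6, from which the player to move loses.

Compute win/loss labels from the base case upward. A position with no move is L. Any other position is W if it can reach an L in one move, else L.
Every move lowers a or b (never raises either), so fill the grid row by row in increasing a, and left to right within a row: each cell's successors are then already labelled.
      b=0  b=1  b=2  b=3  b=4  b=5  b=6
a=0:    L    L    L    L    L    W    W
a=1:    L    W    W    W    W    W    L
a=2:    L    W    L    L    L    W    L
a=3:    L    W    L    W    W    W    L
a=4:    L    W    L    W    L    W    L
a=5:    W    W    W    W    W    W    L
a=6:    W    L    L    L    L    L    W
a=7:    W    L    W    W    W    W    W
Cells with no legal move (terminal, hence L): (0,0), (0,1), (0,2), (0,3), (0,4), (1,0), (2,0), (3,0), (4,0).
The remaining L cells, each justified by listing all of its moves:
(1,6): moves to (1,1)(W), (0,5)(W); every one is W ⇒ L
(2,2): the only move is to (1,1)(W), a W ⇒ L
(2,3): the only move is to (1,2)(W), a W ⇒ L
(2,4): the only move is to (1,3)(W), a W ⇒ L
(2,6): moves to (2,1)(W), (1,5)(W); every one is W ⇒ L
(3,2): the only move is to (2,1)(W), a W ⇒ L
(3,6): moves to (3,1)(W), (2,5)(W); every one is W ⇒ L
(4,2): the only move is to (3,1)(W), a W ⇒ L
(4,4): the only move is to (3,3)(W), a W ⇒ L
(4,6): moves to (4,1)(W), (3,5)(W); every one is W ⇒ L
(5,6): moves to (0,6)(W), (5,1)(W), (4,5)(W); every one is W ⇒ L
(6,1): moves to (1,1)(W), (5,0)(W); every one is W ⇒ L
(6,2): moves to (1,2)(W), (5,1)(W); every one is W ⇒ L
(6,3): moves to (1,3)(W), (5,2)(W); every one is W ⇒ L
(6,4): moves to (1,4)(W), (5,3)(W); every one is W ⇒ L
(6,5): moves to (1,5)(W), (6,0)(W), (5,4)(W); every one is W ⇒ L
(7,1): moves to (2,1)(W), (6,0)(W); every one is W ⇒ L
Every other cell has at least one move into one of the L cells above, so it is W.
L cells per row: a=0: 5, a=1: 2, a=2: 5, a=3: 3, a=4: 4, a=5: 1, a=6: 5, a=7: 1; total 26.

26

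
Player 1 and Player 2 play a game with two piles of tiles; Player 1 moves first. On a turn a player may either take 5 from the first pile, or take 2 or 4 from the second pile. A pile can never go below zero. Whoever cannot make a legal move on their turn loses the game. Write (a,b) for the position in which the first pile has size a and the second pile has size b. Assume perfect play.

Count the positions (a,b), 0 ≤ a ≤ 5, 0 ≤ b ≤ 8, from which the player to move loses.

Work bottom-up. With no move the player to move loses. Otherwise the position is W if at least one move leads to an L position for the opponent, and L if every move leads to a W.
Every move lowers a or b (never raises either), so fill the grid row by row in increasing a, and left to right within a row: each cell's successors are then already labelled.
      b=0  b=1  b=2  b=3  b=4  b=5  b=6  b=7  b=8
a=0:    L    L    W    W    W    W    L    L    W
a=1:    L    L    W    W    W    W    L    L    W
a=2:    L    L    W    W    W    W    L    L    W
a=3:    L    L    W    W    W    W    L    L    W
a=4:    L    L    W    W    W    W    L    L    W
a=5:    W    W    L    L    W    W    W    W    L
Cells with no legal move (terminal, hence L): (0,0), (0,1), (1,0), (1,1), (2,0), (2,1), (3,0), (3,1), (4,0), (4,1).
The remaining L cells, each justified by listing all of its moves:
(0,6): moves to (0,4)(W), (0,2)(W); every one is W ⇒ L
(0,7): moves to (0,5)(W), (0,3)(W); every one is W ⇒ L
(1,6): moves to (1,4)(W), (1,2)(W); every one is W ⇒ L
(1,7): moves to (1,5)(W), (1,3)(W); every one is W ⇒ L
(2,6): moves to (2,4)(W), (2,2)(W); every one is W ⇒ L
(2,7): moves to (2,5)(W), (2,3)(W); every one is W ⇒ L
(3,6): moves to (3,4)(W), (3,2)(W); every one is W ⇒ L
(3,7): moves to (3,5)(W), (3,3)(W); every one is W ⇒ L
(4,6): moves to (4,4)(W), (4,2)(W); every one is W ⇒ L
(4,7): moves to (4,5)(W), (4,3)(W); every one is W ⇒ L
(5,2): moves to (0,2)(W), (5,0)(W); every one is W ⇒ L
(5,3): moves to (0,3)(W), (5,1)(W); every one is W ⇒ L
(5,8): moves to (0,8)(W), (5,6)(W), (5,4)(W); every one is W ⇒ L
Every other cell has at least one move into one of the L cells above, so it is W.
L cells per row: a=0: 4, a=1: 4, a=2: 4, a=3: 4, a=4: 4, a=5: 3; total 23.

23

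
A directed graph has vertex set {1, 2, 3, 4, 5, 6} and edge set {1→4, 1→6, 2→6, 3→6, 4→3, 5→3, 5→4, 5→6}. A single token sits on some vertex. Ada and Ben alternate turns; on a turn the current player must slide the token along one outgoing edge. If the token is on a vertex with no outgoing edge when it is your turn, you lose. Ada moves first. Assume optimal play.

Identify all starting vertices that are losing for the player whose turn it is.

4, 6

Work bottom-up. With no move the player to move loses. Otherwise the position is W if at least one move leads to an L position for the opponent, and L if every move leads to a W.
Every edge goes from a vertex to one that appears earlier in the order 6, 3, 4, 5, 1, 2, so processing vertices in that order labels each vertex after all of its successors.
6: no outgoing edge → L
3: →6(L), so W
4: →3(W) only, which is W, so L
5: →4(L), so W
1: →4(L), so W
2: →6(L), so W
Reading off the rows marked L gives the requested list; there are 2 such vertices.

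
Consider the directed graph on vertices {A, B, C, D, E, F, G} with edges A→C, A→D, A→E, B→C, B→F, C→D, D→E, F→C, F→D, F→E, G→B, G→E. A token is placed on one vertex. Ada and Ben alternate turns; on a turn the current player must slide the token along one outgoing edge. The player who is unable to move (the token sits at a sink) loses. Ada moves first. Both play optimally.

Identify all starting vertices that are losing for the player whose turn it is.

C, E

Label each position W (a win for the player to move) or L (a loss). A position with no legal move is L; any other position is W exactly when some move reaches an L, and L when every move reaches a W.
Every edge goes from a vertex to one that appears earlier in the order E, D, C, F, B, G, A, so processing vertices in that order labels each vertex after all of its successors.
E: no outgoing edge → L
D: reaches L-position E → W
C: only reaches D(W), which is W → L
F: reaches L-position C → W
B: reaches L-position C → W
G: reaches L-position E → W
A: reaches L-position C → W
The losing starting vertices are exactly the entries labelled L in this table (2 of them).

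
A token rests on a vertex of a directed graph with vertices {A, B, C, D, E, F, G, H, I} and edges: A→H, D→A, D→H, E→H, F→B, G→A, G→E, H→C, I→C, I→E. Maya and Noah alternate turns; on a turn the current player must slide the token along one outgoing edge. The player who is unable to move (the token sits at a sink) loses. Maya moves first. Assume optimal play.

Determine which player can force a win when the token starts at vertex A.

Compute win/loss labels from the base case upward. A position with no move is L. Any other position is W if it can reach an L in one move, else L.
Every edge goes from a vertex to one that appears earlier in the order B, C, H, E, A, F, D, G, I, so processing vertices in that order labels each vertex after all of its successors.
B: no outgoing edge → L
C: no outgoing edge → L
H: W (go to C, an L position)
E: L (sole option H(W) is W)
A: L (sole option H(W) is W)
F: W (go to B, an L position)
D: W (go to A, an L position)
G: W (go to A, an L position)
I: W (go to E, an L position)
The starting position A is L: whatever Maya does, the opponent receives a W position.

Noah wins.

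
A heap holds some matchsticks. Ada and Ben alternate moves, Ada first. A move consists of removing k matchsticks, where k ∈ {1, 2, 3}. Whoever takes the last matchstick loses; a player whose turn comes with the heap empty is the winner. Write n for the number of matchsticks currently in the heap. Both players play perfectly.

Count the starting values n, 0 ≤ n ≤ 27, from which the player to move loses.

Use the standard recursion: the mover wins at a terminal position; elsewhere, the mover wins exactly when some move hands the opponent an L position.
n=0: no move; the opponent has just taken the last matchstick and therefore loses → W
n=1: the only move is to 0(W), a W ⇒ L
n=2: can move to 1, which is L ⇒ W
n=3: can move to 1, which is L ⇒ W
n=4: can move to 1, which is L ⇒ W
n=5: moves to 4(W), 3(W), 2(W); every one is W ⇒ L
n=6: can move to 5, which is L ⇒ W
n=7: can move to 5, which is L ⇒ W
n=8: can move to 5, which is L ⇒ W
n=9: moves to 8(W), 7(W), 6(W); every one is W ⇒ L
n=10: can move to 9, which is L ⇒ W
n=11: can move to 9, which is L ⇒ W
n=12: can move to 9, which is L ⇒ W
n=13: moves to 12(W), 11(W), 10(W); every one is W ⇒ L
n=14: can move to 13, which is L ⇒ W
n=15: can move to 13, which is L ⇒ W
n=16: can move to 13, which is L ⇒ W
n=17: moves to 16(W), 15(W), 14(W); every one is W ⇒ L
n=18: can move to 17, which is L ⇒ W
n=19: can move to 17, which is L ⇒ W
n=20: can move to 17, which is L ⇒ W
n=21: moves to 20(W), 19(W), 18(W); every one is W ⇒ L
n=22: can move to 21, which is L ⇒ W
n=23: can move to 21, which is L ⇒ W
n=24: can move to 21, which is L ⇒ W
n=25: moves to 24(W), 23(W), 22(W); every one is W ⇒ L
n=26: can move to 25, which is L ⇒ W
n=27: can move to 25, which is L ⇒ W
L entries with 0 ≤ n ≤ 27: n = 1, 5, 9, 13, 17, 21, 25; that makes 7.

7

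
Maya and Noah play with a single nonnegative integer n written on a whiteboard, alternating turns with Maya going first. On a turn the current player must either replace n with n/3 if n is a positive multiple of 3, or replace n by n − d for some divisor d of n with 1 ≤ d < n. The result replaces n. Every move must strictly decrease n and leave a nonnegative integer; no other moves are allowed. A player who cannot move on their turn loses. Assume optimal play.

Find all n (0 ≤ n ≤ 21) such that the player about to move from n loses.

Work bottom-up. With no move the player to move loses. Otherwise the position is W if at least one move leads to an L position for the opponent, and L if every move leads to a W.
n=0: no move → L
n=1: no move → L
n=2: can move to 1, which is L ⇒ W
n=3: can move to 1, which is L ⇒ W
n=4: moves to 2(W), 3(W); every one is W ⇒ L
n=5: can move to 4, which is L ⇒ W
n=6: can move to 4, which is L ⇒ W
n=7: the only move is to 6(W), a W ⇒ L
n=8: can move to 4, which is L ⇒ W
n=9: moves to 3(W), 6(W), 8(W); every one is W ⇒ L
n=10: can move to 9, which is L ⇒ W
n=11: the only move is to 10(W), a W ⇒ L
n=12: can move to 4, which is L ⇒ W
n=13: the only move is to 12(W), a W ⇒ L
n=14: can move to 7, which is L ⇒ W
n=15: moves to 5(W), 10(W), 12(W), 14(W); every one is W ⇒ L
n=16: can move to 15, which is L ⇒ W
n=17: the only move is to 16(W), a W ⇒ L
n=18: can move to 9, which is L ⇒ W
n=19: the only move is to 18(W), a W ⇒ L
n=20: can move to 15, which is L ⇒ W
n=21: can move to 7, which is L ⇒ W
The losing starting values of n are exactly the entries labelled L in this table (10 of them).

0, 1, 4, 7, 9, 11, 13, 15, 17, 19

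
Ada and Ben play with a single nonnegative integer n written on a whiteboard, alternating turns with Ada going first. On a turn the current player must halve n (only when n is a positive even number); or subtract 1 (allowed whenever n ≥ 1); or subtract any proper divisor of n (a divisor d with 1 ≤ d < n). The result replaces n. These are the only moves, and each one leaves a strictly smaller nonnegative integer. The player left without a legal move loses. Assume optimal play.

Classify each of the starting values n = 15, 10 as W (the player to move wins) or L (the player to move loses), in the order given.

Use the standard recursion: the mover loses at a terminal position; elsewhere, the mover wins exactly when some move hands the opponent an L position.
n=0: no move → L
n=1: can move to 0, which is L ⇒ W
n=2: the only move is to 1(W), a W ⇒ L
n=3: can move to 2, which is L ⇒ W
n=4: can move to 2, which is L ⇒ W
n=5: the only move is to 4(W), a W ⇒ L
n=6: can move to 5, which is L ⇒ W
n=7: the only move is to 6(W), a W ⇒ L
n=8: can move to 7, which is L ⇒ W
n=9: moves to 6(W), 8(W); every one is W ⇒ L
n=10: can move to 5, which is L ⇒ W
n=11: the only move is to 10(W), a W ⇒ L
n=12: can move to 9, which is L ⇒ W
n=13: the only move is to 12(W), a W ⇒ L
n=14: can move to 7, which is L ⇒ W
n=15: moves to 10(W), 12(W), 14(W); every one is W ⇒ L

15: L, 10: W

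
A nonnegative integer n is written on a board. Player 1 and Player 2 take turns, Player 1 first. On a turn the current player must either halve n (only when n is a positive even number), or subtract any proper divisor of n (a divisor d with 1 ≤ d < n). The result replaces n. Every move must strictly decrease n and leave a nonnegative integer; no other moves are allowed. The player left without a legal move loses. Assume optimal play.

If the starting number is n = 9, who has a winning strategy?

Player 2 wins.

Build the W/L table. Terminal = L. A non-terminal position is W if it has a move to some L; otherwise it is L.
n=0: no move → L
n=1: no move → L
n=2: reaches L-position 1 → W
n=3: only reaches 2(W), which is W → L
n=4: reaches L-position 3 → W
n=5: only reaches 4(W), which is W → L
n=6: reaches L-position 3 → W
n=7: only reaches 6(W), which is W → L
n=8: reaches L-position 7 → W
n=9: only reaches 6(W), 8(W), all W → L
The starting position 9 is L: whatever Player 1 does, the opponent receives a W position.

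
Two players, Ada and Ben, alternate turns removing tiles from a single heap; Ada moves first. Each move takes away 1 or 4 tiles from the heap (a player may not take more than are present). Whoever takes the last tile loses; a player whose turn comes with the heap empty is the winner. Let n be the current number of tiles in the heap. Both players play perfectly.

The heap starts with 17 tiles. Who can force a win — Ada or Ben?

Label each position W (a win for the player to move) or L (a loss). A position with no legal move is W; any other position is W exactly when some move reaches an L, and L when every move reaches a W.
n=0: no move; the opponent has just taken the last tile and therefore loses → W
n=1: →0(W) only, which is W, so L
n=2: →1(L), so W
n=3: →2(W) only, which is W, so L
n=4: →3(L), so W
n=5: →1(L), so W
n=6: →5(W), 2(W) — all W, so L
n=7: →6(L), so W
n=8: →7(W), 4(W) — all W, so L
n=9: →8(L), so W
n=10: →6(L), so W
n=11: →10(W), 7(W) — all W, so L
n=12: →11(L), so W
n=13: →12(W), 9(W) — all W, so L
n=14: →13(L), so W
n=15: →11(L), so W
n=16: →15(W), 12(W) — all W, so L
n=17: →16(L), so W
The starting position 17 is W: Ada should remove 1, leaving 16, handing over an L position.

Ada wins.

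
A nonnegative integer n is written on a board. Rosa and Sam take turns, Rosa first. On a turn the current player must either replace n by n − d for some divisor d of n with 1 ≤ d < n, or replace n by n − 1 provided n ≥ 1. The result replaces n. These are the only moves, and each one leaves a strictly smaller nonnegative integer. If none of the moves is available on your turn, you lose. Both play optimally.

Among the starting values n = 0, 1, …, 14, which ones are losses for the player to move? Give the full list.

Work bottom-up. With no move the player to move loses. Otherwise the position is W if at least one move leads to an L position for the opponent, and L if every move leads to a W.
n=0: no move → L
n=1: reaches L-position 0 → W
n=2: only reaches 1(W), which is W → L
n=3: reaches L-position 2 → W
n=4: reaches L-position 2 → W
n=5: only reaches 4(W), which is W → L
n=6: reaches L-position 5 → W
n=7: only reaches 6(W), which is W → L
n=8: reaches L-position 7 → W
n=9: only reaches 6(W), 8(W), all W → L
n=10: reaches L-position 5 → W
n=11: only reaches 10(W), which is W → L
n=12: reaches L-position 9 → W
n=13: only reaches 12(W), which is W → L
n=14: reaches L-position 7 → W
The losing starting values of n are exactly the entries labelled L in this table (7 of them).

0, 2, 5, 7, 9, 11, 13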